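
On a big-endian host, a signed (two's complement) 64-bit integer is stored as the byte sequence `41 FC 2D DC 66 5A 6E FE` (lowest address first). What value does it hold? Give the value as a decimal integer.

Big-endian: lowest address holds the most-significant byte.
The bytes are already most-significant first: 0x41FC2DDC665A6EFE.
0x41FC2DDC665A6EFE = 4754725731229658878.

4754725731229658878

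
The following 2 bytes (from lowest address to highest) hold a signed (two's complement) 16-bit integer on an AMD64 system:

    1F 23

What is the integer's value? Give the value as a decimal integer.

8991

Little-endian stores the least-significant byte at the lowest address.
Reassemble most-significant byte first: 23 1F → 0x231F.
0x231F = 8991.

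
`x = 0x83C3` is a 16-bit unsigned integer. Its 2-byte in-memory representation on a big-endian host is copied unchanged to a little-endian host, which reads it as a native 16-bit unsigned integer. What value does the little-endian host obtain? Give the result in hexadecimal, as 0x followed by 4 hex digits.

Stored big-endian, the bytes at ascending addresses are 83 C3.
Read back as little-endian, the first byte is least significant, giving 0xC383.

0xC383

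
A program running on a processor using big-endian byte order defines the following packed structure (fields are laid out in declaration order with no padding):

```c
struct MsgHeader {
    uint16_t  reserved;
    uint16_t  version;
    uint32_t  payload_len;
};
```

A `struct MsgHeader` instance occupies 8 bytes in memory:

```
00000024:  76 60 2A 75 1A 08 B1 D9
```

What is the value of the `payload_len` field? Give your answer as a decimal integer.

`payload_len` follows `reserved` (2 B), `version` (2 B), so it starts at offset 2 + 2 = 4 and occupies 4 bytes.
Bytes at offsets 4..7: 1A 08 B1 D9.
In big-endian order the high byte comes first in memory.
The bytes are already most-significant first: 0x1A08B1D9.
0x1A08B1D9 = 436777433.

436777433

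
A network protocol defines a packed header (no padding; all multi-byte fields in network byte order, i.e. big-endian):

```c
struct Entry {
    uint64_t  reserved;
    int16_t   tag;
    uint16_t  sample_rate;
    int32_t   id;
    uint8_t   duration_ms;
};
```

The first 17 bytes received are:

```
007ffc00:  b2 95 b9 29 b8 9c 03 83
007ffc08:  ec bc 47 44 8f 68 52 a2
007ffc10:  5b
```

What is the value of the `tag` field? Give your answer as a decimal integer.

-4932

`tag` follows `reserved` (8 bytes), so it starts at byte offset 8 and occupies 2 bytes.
Bytes at offsets 8..9: EC BC.
Big-endian: lowest address holds the most-significant byte.
The bytes are already most-significant first: 0xECBC.
Top bit is set, so as a signed 16-bit value this is 0xECBC − 2^16 = -4932.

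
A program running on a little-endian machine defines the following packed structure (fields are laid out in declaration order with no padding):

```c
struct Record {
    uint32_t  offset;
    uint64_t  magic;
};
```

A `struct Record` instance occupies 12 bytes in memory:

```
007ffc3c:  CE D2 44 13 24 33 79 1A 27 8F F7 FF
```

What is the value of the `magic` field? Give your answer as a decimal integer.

18444368197029802788

`magic` follows `offset` (4 bytes), so it starts at byte offset 4 and occupies 8 bytes.
Bytes at offsets 4..11: 24 33 79 1A 27 8F F7 FF.
Little-endian stores the least-significant byte at the lowest address.
Reassemble most-significant byte first: FF F7 8F 27 1A 79 33 24 → 0xFFF78F271A793324.
0xFFF78F271A793324 = 18444368197029802788.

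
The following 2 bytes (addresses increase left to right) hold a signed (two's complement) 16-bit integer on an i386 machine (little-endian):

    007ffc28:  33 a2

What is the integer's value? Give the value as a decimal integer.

-24013

Little-endian stores the least-significant byte at the lowest address.
Reassemble most-significant byte first: A2 33 → 0xA233.
Top bit is set, so as a signed 16-bit value this is 0xA233 − 2^16 = -24013.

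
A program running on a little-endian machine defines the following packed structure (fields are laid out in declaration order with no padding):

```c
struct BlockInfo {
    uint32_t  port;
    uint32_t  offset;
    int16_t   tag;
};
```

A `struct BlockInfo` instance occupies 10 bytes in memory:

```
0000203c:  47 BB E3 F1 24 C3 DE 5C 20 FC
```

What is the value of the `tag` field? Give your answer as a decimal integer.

-992

`tag` follows `port` (4 B), `offset` (4 B), so it starts at offset 4 + 4 = 8 and occupies 2 bytes.
Bytes at offsets 8..9: 20 FC.
In little-endian order the low byte comes first in memory.
Reassemble most-significant byte first: FC 20 → 0xFC20.
Top bit is set, so as a signed 16-bit value this is 0xFC20 − 2^16 = -992.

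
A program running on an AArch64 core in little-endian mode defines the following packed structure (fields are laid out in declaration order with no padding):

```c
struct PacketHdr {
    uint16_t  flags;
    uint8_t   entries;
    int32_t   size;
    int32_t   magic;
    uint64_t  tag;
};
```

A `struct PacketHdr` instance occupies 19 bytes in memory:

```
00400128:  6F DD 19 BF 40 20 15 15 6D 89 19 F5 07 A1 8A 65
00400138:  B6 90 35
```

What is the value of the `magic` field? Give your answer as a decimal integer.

428436757

`magic` follows `flags` (2 B), `entries` (1 B), `size` (4 B), so it starts at offset 2 + 1 + 4 = 7 and occupies 4 bytes.
Bytes at offsets 7..10: 15 6D 89 19.
In little-endian order the low byte comes first in memory.
Reassemble most-significant byte first: 19 89 6D 15 → 0x19896D15.
0x19896D15 = 428436757.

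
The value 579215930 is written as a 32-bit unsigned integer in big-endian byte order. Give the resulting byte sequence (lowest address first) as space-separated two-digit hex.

22 86 22 3A

579215930 in hexadecimal, padded to 32 bits, is 0x2286223A.
Split into bytes (most-significant first): 22 86 22 3A.
Big-endian: lowest address holds the most-significant byte.
So the memory order matches the most-significant-first order: 22 86 22 3A.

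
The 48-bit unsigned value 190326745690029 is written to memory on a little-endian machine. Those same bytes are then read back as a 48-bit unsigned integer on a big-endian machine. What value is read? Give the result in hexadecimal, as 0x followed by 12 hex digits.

0xAD6F11E619AD

190326745690029 in 48-bit hexadecimal is 0xAD19E6116FAD.
Stored little-endian, the bytes at ascending addresses are AD 6F 11 E6 19 AD.
Read back as big-endian, the last byte is least significant, giving 0xAD6F11E619AD.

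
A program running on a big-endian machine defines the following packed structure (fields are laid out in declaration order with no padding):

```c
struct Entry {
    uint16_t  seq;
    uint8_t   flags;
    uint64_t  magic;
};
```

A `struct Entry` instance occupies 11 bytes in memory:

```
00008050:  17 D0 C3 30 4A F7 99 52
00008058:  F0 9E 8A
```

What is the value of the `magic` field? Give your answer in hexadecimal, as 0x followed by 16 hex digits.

0x304AF79952F09E8A

`magic` follows `seq` (2 B), `flags` (1 B), so it starts at offset 2 + 1 = 3 and occupies 8 bytes.
Bytes at offsets 3..10: 30 4A F7 99 52 F0 9E 8A.
Big-endian stores the most-significant byte at the lowest address.
The bytes are already most-significant first: 0x304AF79952F09E8A.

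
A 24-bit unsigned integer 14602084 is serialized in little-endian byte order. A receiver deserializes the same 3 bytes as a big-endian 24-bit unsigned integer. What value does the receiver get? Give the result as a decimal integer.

14602084 in 24-bit hexadecimal is 0xDECF64.
Stored little-endian, the bytes at ascending addresses are 64 CF DE.
Read back as big-endian, the last byte is least significant, giving 0x64CFDE.
0x64CFDE = 6606814.

6606814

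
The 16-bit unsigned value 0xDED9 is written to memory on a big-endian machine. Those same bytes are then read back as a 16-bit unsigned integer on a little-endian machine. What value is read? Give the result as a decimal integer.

55774

Stored big-endian, the bytes at ascending addresses are DE D9.
Read back as little-endian, the first byte is least significant, giving 0xD9DE.
0xD9DE = 55774.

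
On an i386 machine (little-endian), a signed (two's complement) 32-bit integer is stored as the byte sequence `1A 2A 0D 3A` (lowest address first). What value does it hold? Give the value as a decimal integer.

In little-endian order the low byte comes first in memory.
Reassemble most-significant byte first: 3A 0D 2A 1A → 0x3A0D2A1A.
0x3A0D2A1A = 973941274.

973941274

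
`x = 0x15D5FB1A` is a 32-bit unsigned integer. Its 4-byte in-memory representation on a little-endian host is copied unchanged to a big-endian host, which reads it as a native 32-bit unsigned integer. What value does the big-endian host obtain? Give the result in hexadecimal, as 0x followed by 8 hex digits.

0x1AFBD515

Stored little-endian, the bytes at ascending addresses are 1A FB D5 15.
Read back as big-endian, the last byte is least significant, giving 0x1AFBD515.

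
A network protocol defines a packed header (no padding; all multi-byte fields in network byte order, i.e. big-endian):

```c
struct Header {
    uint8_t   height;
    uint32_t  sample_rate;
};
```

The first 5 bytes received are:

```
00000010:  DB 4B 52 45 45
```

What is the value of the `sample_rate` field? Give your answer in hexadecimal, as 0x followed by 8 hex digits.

`sample_rate` follows `height` (1 byte), so it starts at byte offset 1 and occupies 4 bytes.
Bytes at offsets 1..4: 4B 52 45 45.
Big-endian stores the most-significant byte at the lowest address.
The bytes are already most-significant first: 0x4B524545.

0x4B524545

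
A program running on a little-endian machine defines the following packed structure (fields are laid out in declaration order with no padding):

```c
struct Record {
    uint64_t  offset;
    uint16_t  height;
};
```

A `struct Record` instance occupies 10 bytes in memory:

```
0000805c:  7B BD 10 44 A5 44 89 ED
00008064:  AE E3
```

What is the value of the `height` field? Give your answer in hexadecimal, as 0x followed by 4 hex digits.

0xE3AE

`height` follows `offset` (8 bytes), so it starts at byte offset 8 and occupies 2 bytes.
Bytes at offsets 8..9: AE E3.
Little-endian: lowest address holds the least-significant byte.
Reassemble most-significant byte first: E3 AE → 0xE3AE.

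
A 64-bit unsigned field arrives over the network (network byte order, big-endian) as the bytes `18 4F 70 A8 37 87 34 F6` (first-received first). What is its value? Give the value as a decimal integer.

1751742647858836726

Big-endian: lowest address holds the most-significant byte.
The bytes are already most-significant first: 0x184F70A8378734F6.
0x184F70A8378734F6 = 1751742647858836726.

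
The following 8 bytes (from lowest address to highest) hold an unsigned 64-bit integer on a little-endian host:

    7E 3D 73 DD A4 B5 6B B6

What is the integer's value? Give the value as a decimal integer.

Little-endian: lowest address holds the least-significant byte.
Reassemble most-significant byte first: B6 6B B5 A4 DD 73 3D 7E → 0xB66BB5A4DD733D7E.
0xB66BB5A4DD733D7E = 13144799657105505662.

13144799657105505662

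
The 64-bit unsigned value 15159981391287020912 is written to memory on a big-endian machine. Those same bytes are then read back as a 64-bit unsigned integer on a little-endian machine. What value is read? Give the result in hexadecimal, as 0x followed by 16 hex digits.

15159981391287020912 in 64-bit hexadecimal is 0xD26312C11D31ED70.
Stored big-endian, the bytes at ascending addresses are D2 63 12 C1 1D 31 ED 70.
Read back as little-endian, the first byte is least significant, giving 0x70ED311DC11263D2.

0x70ED311DC11263D2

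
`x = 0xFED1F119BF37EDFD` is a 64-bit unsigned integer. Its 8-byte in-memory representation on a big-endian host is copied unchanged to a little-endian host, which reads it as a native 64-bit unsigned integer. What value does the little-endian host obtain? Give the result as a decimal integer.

18297342154989752830

Stored big-endian, the bytes at ascending addresses are FE D1 F1 19 BF 37 ED FD.
Read back as little-endian, the first byte is least significant, giving 0xFDED37BF19F1D1FE.
0xFDED37BF19F1D1FE = 18297342154989752830.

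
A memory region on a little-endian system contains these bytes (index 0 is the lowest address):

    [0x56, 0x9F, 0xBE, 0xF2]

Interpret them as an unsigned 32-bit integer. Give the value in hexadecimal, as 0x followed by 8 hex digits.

0xF2BE9F56

Little-endian: lowest address holds the least-significant byte.
Reassemble most-significant byte first: F2 BE 9F 56 → 0xF2BE9F56.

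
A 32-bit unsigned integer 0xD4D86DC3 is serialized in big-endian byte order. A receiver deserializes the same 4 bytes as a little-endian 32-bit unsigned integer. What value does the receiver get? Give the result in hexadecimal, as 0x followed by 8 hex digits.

Stored big-endian, the bytes at ascending addresses are D4 D8 6D C3.
Read back as little-endian, the first byte is least significant, giving 0xC36DD8D4.

0xC36DD8D4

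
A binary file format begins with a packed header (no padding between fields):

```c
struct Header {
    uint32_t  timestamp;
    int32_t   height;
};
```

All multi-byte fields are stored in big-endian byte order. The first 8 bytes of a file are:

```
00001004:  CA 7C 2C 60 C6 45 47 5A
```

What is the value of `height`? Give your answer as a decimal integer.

`height` follows `timestamp` (4 bytes), so it starts at byte offset 4 and occupies 4 bytes.
Bytes at offsets 4..7: C6 45 47 5A.
In big-endian order the high byte comes first in memory.
The bytes are already most-significant first: 0xC645475A.
Top bit is set, so as a signed 32-bit value this is 0xC645475A − 2^32 = -968538278.

-968538278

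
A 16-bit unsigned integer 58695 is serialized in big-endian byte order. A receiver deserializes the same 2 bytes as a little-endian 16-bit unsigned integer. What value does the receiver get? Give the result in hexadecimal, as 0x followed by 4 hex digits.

0x47E5

58695 in 16-bit hexadecimal is 0xE547.
Stored big-endian, the bytes at ascending addresses are E5 47.
Read back as little-endian, the first byte is least significant, giving 0x47E5.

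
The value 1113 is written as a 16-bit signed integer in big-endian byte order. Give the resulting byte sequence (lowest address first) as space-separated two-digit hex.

1113 in hexadecimal, padded to 16 bits, is 0x0459.
Split into bytes (most-significant first): 04 59.
Big-endian stores the most-significant byte at the lowest address.
So the memory order matches the most-significant-first order: 04 59.

04 59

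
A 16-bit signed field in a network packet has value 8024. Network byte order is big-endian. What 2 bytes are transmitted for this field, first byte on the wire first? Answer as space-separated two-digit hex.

8024 in hexadecimal, padded to 16 bits, is 0x1F58.
Split into bytes (most-significant first): 1F 58.
Big-endian: lowest address holds the most-significant byte.
So the memory order matches the most-significant-first order: 1F 58.

1F 58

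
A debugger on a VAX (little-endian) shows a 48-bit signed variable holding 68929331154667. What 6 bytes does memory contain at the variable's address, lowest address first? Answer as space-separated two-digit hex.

EB 4E 4C DC B0 3E

68929331154667 in hexadecimal, padded to 48 bits, is 0x3EB0DC4C4EEB.
Split into bytes (most-significant first): 3E B0 DC 4C 4E EB.
Little-endian: lowest address holds the least-significant byte.
So at ascending addresses the bytes are EB 4E 4C DC B0 3E.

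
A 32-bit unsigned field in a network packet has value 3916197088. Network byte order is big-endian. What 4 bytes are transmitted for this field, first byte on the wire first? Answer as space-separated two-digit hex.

E9 6C 6C E0

3916197088 in hexadecimal, padded to 32 bits, is 0xE96C6CE0.
Split into bytes (most-significant first): E9 6C 6C E0.
Big-endian: lowest address holds the most-significant byte.
So the memory order matches the most-significant-first order: E9 6C 6C E0.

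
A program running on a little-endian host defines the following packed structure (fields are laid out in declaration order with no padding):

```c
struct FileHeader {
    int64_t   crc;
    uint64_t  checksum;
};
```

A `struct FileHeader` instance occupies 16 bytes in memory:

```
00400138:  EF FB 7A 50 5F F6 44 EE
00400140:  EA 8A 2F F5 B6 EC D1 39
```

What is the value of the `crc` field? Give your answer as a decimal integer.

-1277625505033815057

`crc` is the first field, at byte offset 0, occupying 8 bytes.
Bytes at offsets 0..7: EF FB 7A 50 5F F6 44 EE.
In little-endian order the low byte comes first in memory.
Reassemble most-significant byte first: EE 44 F6 5F 50 7A FB EF → 0xEE44F65F507AFBEF.
Top bit is set, so as a signed 64-bit value this is 0xEE44F65F507AFBEF − 2^64 = -1277625505033815057.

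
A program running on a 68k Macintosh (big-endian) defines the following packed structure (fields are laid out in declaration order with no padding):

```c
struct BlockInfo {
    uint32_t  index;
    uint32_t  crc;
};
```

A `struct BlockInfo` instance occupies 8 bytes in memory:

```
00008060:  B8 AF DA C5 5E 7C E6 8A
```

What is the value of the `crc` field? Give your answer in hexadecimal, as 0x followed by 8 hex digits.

0x5E7CE68A

`crc` follows `index` (4 bytes), so it starts at byte offset 4 and occupies 4 bytes.
Bytes at offsets 4..7: 5E 7C E6 8A.
Big-endian stores the most-significant byte at the lowest address.
The bytes are already most-significant first: 0x5E7CE68A.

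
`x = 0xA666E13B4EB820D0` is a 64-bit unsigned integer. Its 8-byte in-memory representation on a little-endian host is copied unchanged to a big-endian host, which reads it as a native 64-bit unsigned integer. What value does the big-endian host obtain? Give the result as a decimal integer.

Stored little-endian, the bytes at ascending addresses are D0 20 B8 4E 3B E1 66 A6.
Read back as big-endian, the last byte is least significant, giving 0xD020B84E3BE166A6.
0xD020B84E3BE166A6 = 14997189405295339174.

14997189405295339174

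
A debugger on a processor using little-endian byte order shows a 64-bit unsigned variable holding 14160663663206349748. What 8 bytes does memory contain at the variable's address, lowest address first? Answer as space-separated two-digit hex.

14160663663206349748 in hexadecimal, padded to 64 bits, is 0xC484C89345323BB4.
Split into bytes (most-significant first): C4 84 C8 93 45 32 3B B4.
In little-endian order the low byte comes first in memory.
So at ascending addresses the bytes are B4 3B 32 45 93 C8 84 C4.

B4 3B 32 45 93 C8 84 C4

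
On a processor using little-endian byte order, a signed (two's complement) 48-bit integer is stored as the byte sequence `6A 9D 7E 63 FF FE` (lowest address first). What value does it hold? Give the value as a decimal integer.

-1102137352854

In little-endian order the low byte comes first in memory.
Reassemble most-significant byte first: FE FF 63 7E 9D 6A → 0xFEFF637E9D6A.
Top bit is set, so as a signed 48-bit value this is 0xFEFF637E9D6A − 2^48 = -1102137352854.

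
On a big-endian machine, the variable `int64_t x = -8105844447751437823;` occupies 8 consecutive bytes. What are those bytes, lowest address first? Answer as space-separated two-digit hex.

Two's complement of -8105844447751437823 in 64 bits: 8105844447751437823 = 0x707DBE9420CBFDFF; invert → 0x8F82416BDF340200; add 1 → 0x8F82416BDF340201.
Split into bytes (most-significant first): 8F 82 41 6B DF 34 02 01.
Big-endian stores the most-significant byte at the lowest address.
So the memory order matches the most-significant-first order: 8F 82 41 6B DF 34 02 01.

8F 82 41 6B DF 34 02 01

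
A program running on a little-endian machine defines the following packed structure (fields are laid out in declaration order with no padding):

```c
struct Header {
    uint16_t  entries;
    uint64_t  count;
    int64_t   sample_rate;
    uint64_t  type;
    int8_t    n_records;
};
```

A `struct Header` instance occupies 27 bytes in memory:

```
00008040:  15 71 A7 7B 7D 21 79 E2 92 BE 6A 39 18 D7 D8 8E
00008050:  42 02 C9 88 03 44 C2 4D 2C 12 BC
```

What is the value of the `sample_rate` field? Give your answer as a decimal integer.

`sample_rate` follows `entries` (2 B), `count` (8 B), so it starts at offset 2 + 8 = 10 and occupies 8 bytes.
Bytes at offsets 10..17: 6A 39 18 D7 D8 8E 42 02.
Little-endian stores the least-significant byte at the lowest address.
Reassemble most-significant byte first: 02 42 8E D8 D7 18 39 6A → 0x02428ED8D718396A.
0x02428ED8D718396A = 162849598511528298.

162849598511528298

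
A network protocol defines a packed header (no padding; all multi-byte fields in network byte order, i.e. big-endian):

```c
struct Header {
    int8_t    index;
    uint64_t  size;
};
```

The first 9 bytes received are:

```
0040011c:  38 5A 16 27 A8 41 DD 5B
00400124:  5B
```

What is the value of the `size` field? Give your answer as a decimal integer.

6491419516514163547

`size` follows `index` (1 byte), so it starts at byte offset 1 and occupies 8 bytes.
Bytes at offsets 1..8: 5A 16 27 A8 41 DD 5B 5B.
In big-endian order the high byte comes first in memory.
The bytes are already most-significant first: 0x5A1627A841DD5B5B.
0x5A1627A841DD5B5B = 6491419516514163547.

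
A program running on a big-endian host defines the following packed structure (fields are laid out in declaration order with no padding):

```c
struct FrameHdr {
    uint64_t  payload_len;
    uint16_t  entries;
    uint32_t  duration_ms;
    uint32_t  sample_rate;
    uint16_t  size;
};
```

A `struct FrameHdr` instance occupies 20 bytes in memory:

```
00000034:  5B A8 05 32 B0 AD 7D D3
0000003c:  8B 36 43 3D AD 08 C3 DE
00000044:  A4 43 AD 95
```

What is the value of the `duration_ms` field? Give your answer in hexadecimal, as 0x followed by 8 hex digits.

`duration_ms` follows `payload_len` (8 B), `entries` (2 B), so it starts at offset 8 + 2 = 10 and occupies 4 bytes.
Bytes at offsets 10..13: 43 3D AD 08.
Big-endian stores the most-significant byte at the lowest address.
The bytes are already most-significant first: 0x433DAD08.

0x433DAD08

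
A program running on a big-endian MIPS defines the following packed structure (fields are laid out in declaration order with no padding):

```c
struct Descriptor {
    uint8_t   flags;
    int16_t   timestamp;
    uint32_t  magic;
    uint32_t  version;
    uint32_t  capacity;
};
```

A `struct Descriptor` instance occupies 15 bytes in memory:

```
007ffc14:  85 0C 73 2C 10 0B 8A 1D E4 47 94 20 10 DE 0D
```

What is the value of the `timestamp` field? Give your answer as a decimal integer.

3187

`timestamp` follows `flags` (1 byte), so it starts at byte offset 1 and occupies 2 bytes.
Bytes at offsets 1..2: 0C 73.
In big-endian order the high byte comes first in memory.
The bytes are already most-significant first: 0x0C73.
0x0C73 = 3187.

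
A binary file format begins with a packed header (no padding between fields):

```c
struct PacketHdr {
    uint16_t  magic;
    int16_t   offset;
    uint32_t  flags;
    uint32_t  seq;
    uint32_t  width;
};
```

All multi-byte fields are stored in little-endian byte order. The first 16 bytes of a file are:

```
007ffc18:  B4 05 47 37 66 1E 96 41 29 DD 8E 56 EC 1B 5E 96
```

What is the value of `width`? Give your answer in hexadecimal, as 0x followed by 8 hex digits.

`width` follows `magic` (2 B), `offset` (2 B), `flags` (4 B), `seq` (4 B), so it starts at offset 2 + 2 + 4 + 4 = 12 and occupies 4 bytes.
Bytes at offsets 12..15: EC 1B 5E 96.
In little-endian order the low byte comes first in memory.
Reassemble most-significant byte first: 96 5E 1B EC → 0x965E1BEC.

0x965E1BEC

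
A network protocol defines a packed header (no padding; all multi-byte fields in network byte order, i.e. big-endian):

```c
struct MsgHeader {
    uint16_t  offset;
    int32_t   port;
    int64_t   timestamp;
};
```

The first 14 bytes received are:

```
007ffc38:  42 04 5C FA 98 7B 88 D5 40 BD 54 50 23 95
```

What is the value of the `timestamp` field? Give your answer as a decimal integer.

-8586885932604447851

`timestamp` follows `offset` (2 B), `port` (4 B), so it starts at offset 2 + 4 = 6 and occupies 8 bytes.
Bytes at offsets 6..13: 88 D5 40 BD 54 50 23 95.
Big-endian stores the most-significant byte at the lowest address.
The bytes are already most-significant first: 0x88D540BD54502395.
Top bit is set, so as a signed 64-bit value this is 0x88D540BD54502395 − 2^64 = -8586885932604447851.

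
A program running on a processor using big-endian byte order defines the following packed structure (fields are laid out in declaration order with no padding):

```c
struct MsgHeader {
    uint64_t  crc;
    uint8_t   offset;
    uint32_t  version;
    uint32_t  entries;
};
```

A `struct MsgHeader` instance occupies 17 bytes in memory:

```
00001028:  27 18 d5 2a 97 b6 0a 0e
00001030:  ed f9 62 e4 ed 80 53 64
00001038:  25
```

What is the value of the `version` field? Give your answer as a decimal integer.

4184007917

`version` follows `crc` (8 B), `offset` (1 B), so it starts at offset 8 + 1 = 9 and occupies 4 bytes.
Bytes at offsets 9..12: F9 62 E4 ED.
Big-endian: lowest address holds the most-significant byte.
The bytes are already most-significant first: 0xF962E4ED.
0xF962E4ED = 4184007917.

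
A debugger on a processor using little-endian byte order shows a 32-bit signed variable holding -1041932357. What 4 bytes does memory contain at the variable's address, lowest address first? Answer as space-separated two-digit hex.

Two's complement of -1041932357 in 32 bits: 1041932357 = 0x3E1AA045; invert → 0xC1E55FBA; add 1 → 0xC1E55FBB.
Split into bytes (most-significant first): C1 E5 5F BB.
Little-endian stores the least-significant byte at the lowest address.
So at ascending addresses the bytes are BB 5F E5 C1.

BB 5F E5 C1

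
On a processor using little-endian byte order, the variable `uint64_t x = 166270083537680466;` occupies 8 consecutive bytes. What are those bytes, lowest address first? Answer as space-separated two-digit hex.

166270083537680466 in hexadecimal, padded to 64 bits, is 0x024EB5C29209B852.
Split into bytes (most-significant first): 02 4E B5 C2 92 09 B8 52.
Little-endian: lowest address holds the least-significant byte.
So at ascending addresses the bytes are 52 B8 09 92 C2 B5 4E 02.

52 B8 09 92 C2 B5 4E 02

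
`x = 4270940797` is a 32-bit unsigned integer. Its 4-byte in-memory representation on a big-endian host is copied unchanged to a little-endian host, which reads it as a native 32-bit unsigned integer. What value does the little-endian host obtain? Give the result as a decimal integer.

4270940797 in 32-bit hexadecimal is 0xFE91627D.
Stored big-endian, the bytes at ascending addresses are FE 91 62 7D.
Read back as little-endian, the first byte is least significant, giving 0x7D6291FE.
0x7D6291FE = 2103611902.

2103611902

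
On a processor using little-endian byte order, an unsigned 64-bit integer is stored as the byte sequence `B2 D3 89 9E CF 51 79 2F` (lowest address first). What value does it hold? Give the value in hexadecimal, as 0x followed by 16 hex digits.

In little-endian order the low byte comes first in memory.
Reassemble most-significant byte first: 2F 79 51 CF 9E 89 D3 B2 → 0x2F7951CF9E89D3B2.

0x2F7951CF9E89D3B2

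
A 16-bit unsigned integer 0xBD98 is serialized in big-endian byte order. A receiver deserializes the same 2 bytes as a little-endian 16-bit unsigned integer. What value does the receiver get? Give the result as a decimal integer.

Stored big-endian, the bytes at ascending addresses are BD 98.
Read back as little-endian, the first byte is least significant, giving 0x98BD.
0x98BD = 39101.

39101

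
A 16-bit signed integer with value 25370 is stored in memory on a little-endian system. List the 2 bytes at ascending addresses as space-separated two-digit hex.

25370 in hexadecimal, padded to 16 bits, is 0x631A.
Split into bytes (most-significant first): 63 1A.
In little-endian order the low byte comes first in memory.
So at ascending addresses the bytes are 1A 63.

1A 63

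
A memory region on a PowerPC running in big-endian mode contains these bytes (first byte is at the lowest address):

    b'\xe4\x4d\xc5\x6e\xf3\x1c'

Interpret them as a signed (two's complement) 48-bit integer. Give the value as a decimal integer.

-30452300713188

In big-endian order the high byte comes first in memory.
The bytes are already most-significant first: 0xE44DC56EF31C.
Top bit is set, so as a signed 48-bit value this is 0xE44DC56EF31C − 2^48 = -30452300713188.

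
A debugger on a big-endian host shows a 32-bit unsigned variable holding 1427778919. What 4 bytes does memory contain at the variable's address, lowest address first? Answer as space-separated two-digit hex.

1427778919 in hexadecimal, padded to 32 bits, is 0x551A2D67.
Split into bytes (most-significant first): 55 1A 2D 67.
Big-endian: lowest address holds the most-significant byte.
So the memory order matches the most-significant-first order: 55 1A 2D 67.

55 1A 2D 67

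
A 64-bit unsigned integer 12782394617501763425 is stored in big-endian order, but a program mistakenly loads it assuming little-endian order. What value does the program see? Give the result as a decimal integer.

12782394617501763425 in 64-bit hexadecimal is 0xB164302E3B0EC761.
Stored big-endian, the bytes at ascending addresses are B1 64 30 2E 3B 0E C7 61.
Read back as little-endian, the first byte is least significant, giving 0x61C70E3B2E3064B1.
0x61C70E3B2E3064B1 = 7045615789385213105.

7045615789385213105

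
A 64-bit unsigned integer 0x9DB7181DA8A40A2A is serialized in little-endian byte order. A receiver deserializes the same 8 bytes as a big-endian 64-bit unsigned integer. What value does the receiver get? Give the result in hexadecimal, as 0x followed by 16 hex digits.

Stored little-endian, the bytes at ascending addresses are 2A 0A A4 A8 1D 18 B7 9D.
Read back as big-endian, the last byte is least significant, giving 0x2A0AA4A81D18B79D.

0x2A0AA4A81D18B79D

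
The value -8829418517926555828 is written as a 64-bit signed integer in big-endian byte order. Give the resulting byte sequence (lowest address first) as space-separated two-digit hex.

85 77 9A A3 61 BB 4F 4C

Two's complement of -8829418517926555828 in 64 bits: 8829418517926555828 = 0x7A88655C9E44B0B4; invert → 0x85779AA361BB4F4B; add 1 → 0x85779AA361BB4F4C.
Split into bytes (most-significant first): 85 77 9A A3 61 BB 4F 4C.
Big-endian: lowest address holds the most-significant byte.
So the memory order matches the most-significant-first order: 85 77 9A A3 61 BB 4F 4C.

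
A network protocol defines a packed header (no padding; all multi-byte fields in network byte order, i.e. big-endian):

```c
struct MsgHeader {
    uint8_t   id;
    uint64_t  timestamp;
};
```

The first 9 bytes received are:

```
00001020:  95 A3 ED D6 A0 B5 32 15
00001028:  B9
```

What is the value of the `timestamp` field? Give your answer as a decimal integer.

`timestamp` follows `id` (1 byte), so it starts at byte offset 1 and occupies 8 bytes.
Bytes at offsets 1..8: A3 ED D6 A0 B5 32 15 B9.
Big-endian: lowest address holds the most-significant byte.
The bytes are already most-significant first: 0xA3EDD6A0B53215B9.
0xA3EDD6A0B53215B9 = 11812333383385748921.

11812333383385748921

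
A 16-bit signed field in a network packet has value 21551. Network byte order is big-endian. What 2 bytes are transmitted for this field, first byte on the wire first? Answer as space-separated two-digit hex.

54 2F

21551 in hexadecimal, padded to 16 bits, is 0x542F.
Split into bytes (most-significant first): 54 2F.
In big-endian order the high byte comes first in memory.
So the memory order matches the most-significant-first order: 54 2F.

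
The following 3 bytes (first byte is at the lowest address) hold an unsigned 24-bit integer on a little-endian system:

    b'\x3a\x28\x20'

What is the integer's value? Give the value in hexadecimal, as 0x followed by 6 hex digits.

0x20283A

In little-endian order the low byte comes first in memory.
Reassemble most-significant byte first: 20 28 3A → 0x20283A.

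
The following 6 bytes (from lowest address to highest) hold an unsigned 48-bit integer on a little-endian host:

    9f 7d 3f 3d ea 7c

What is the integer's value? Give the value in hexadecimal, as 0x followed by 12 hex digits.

0x7CEA3D3F7D9F

Little-endian: lowest address holds the least-significant byte.
Reassemble most-significant byte first: 7C EA 3D 3F 7D 9F → 0x7CEA3D3F7D9F.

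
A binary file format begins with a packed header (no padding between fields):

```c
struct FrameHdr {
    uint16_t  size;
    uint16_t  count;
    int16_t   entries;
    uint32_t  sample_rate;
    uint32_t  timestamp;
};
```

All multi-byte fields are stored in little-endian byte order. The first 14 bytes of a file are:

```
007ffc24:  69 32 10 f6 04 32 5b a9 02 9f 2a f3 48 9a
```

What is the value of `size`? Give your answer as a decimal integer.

`size` is the first field, at byte offset 0, occupying 2 bytes.
Bytes at offsets 0..1: 69 32.
Little-endian: lowest address holds the least-significant byte.
Reassemble most-significant byte first: 32 69 → 0x3269.
0x3269 = 12905.

12905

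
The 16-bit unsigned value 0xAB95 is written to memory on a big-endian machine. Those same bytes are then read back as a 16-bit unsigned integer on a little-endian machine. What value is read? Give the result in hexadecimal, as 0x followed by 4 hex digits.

Stored big-endian, the bytes at ascending addresses are AB 95.
Read back as little-endian, the first byte is least significant, giving 0x95AB.

0x95AB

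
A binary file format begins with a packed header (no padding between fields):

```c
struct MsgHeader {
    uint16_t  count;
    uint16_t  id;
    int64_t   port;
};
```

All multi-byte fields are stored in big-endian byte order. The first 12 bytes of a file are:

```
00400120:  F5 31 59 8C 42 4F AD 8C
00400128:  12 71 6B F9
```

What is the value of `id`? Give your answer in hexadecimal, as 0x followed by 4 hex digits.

0x598C

`id` follows `count` (2 bytes), so it starts at byte offset 2 and occupies 2 bytes.
Bytes at offsets 2..3: 59 8C.
Big-endian: lowest address holds the most-significant byte.
The bytes are already most-significant first: 0x598C.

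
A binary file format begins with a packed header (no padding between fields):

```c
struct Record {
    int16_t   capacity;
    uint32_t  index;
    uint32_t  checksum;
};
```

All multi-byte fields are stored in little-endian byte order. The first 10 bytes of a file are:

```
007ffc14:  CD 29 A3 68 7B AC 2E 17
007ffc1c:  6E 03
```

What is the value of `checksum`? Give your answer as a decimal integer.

57546542

`checksum` follows `capacity` (2 B), `index` (4 B), so it starts at offset 2 + 4 = 6 and occupies 4 bytes.
Bytes at offsets 6..9: 2E 17 6E 03.
Little-endian: lowest address holds the least-significant byte.
Reassemble most-significant byte first: 03 6E 17 2E → 0x036E172E.
0x036E172E = 57546542.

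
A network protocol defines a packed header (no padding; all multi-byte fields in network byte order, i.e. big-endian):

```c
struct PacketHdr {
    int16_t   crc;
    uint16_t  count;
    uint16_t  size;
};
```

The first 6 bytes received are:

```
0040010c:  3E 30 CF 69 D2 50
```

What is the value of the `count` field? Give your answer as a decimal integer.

53097

`count` follows `crc` (2 bytes), so it starts at byte offset 2 and occupies 2 bytes.
Bytes at offsets 2..3: CF 69.
In big-endian order the high byte comes first in memory.
The bytes are already most-significant first: 0xCF69.
0xCF69 = 53097.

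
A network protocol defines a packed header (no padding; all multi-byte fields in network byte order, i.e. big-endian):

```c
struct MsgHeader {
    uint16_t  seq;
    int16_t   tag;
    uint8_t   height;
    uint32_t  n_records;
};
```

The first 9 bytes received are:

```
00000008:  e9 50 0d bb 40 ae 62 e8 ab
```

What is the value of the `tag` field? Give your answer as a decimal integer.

3515

`tag` follows `seq` (2 bytes), so it starts at byte offset 2 and occupies 2 bytes.
Bytes at offsets 2..3: 0D BB.
In big-endian order the high byte comes first in memory.
The bytes are already most-significant first: 0x0DBB.
0x0DBB = 3515.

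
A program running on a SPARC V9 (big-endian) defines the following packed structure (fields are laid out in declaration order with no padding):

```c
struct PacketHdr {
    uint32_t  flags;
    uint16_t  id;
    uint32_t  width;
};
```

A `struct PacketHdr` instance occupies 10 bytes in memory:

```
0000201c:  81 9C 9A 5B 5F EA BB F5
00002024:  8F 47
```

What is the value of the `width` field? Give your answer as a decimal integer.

3153432391

`width` follows `flags` (4 B), `id` (2 B), so it starts at offset 4 + 2 = 6 and occupies 4 bytes.
Bytes at offsets 6..9: BB F5 8F 47.
Big-endian: lowest address holds the most-significant byte.
The bytes are already most-significant first: 0xBBF58F47.
0xBBF58F47 = 3153432391.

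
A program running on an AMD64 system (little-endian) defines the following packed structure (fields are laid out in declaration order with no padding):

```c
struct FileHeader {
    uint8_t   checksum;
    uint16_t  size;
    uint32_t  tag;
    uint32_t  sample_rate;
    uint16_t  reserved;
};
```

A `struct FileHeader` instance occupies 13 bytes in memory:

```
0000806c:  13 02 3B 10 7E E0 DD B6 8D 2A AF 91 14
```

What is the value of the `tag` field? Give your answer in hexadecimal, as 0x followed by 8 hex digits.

`tag` follows `checksum` (1 B), `size` (2 B), so it starts at offset 1 + 2 = 3 and occupies 4 bytes.
Bytes at offsets 3..6: 10 7E E0 DD.
Little-endian stores the least-significant byte at the lowest address.
Reassemble most-significant byte first: DD E0 7E 10 → 0xDDE07E10.

0xDDE07E10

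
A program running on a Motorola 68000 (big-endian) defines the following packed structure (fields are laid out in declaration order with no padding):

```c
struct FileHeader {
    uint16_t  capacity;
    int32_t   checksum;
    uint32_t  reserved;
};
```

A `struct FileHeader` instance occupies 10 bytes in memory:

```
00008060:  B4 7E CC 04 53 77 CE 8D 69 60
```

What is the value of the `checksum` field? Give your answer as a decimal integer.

`checksum` follows `capacity` (2 bytes), so it starts at byte offset 2 and occupies 4 bytes.
Bytes at offsets 2..5: CC 04 53 77.
Big-endian stores the most-significant byte at the lowest address.
The bytes are already most-significant first: 0xCC045377.
Top bit is set, so as a signed 32-bit value this is 0xCC045377 − 2^32 = -872131721.

-872131721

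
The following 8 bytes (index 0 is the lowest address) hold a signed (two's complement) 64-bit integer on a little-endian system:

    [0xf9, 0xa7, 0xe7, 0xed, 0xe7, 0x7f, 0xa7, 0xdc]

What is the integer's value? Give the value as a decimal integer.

Little-endian: lowest address holds the least-significant byte.
Reassemble most-significant byte first: DC A7 7F E7 ED E7 A7 F9 → 0xDCA77FE7EDE7A7F9.
Top bit is set, so as a signed 64-bit value this is 0xDCA77FE7EDE7A7F9 − 2^64 = -2546926430149171207.

-2546926430149171207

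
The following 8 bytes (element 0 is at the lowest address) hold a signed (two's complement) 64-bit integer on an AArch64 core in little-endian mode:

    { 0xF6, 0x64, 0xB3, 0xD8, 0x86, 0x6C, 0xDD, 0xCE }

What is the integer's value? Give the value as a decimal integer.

In little-endian order the low byte comes first in memory.
Reassemble most-significant byte first: CE DD 6C 86 D8 B3 64 F6 → 0xCEDD6C86D8B364F6.
Top bit is set, so as a signed 64-bit value this is 0xCEDD6C86D8B364F6 − 2^64 = -3540554405626288906.

-3540554405626288906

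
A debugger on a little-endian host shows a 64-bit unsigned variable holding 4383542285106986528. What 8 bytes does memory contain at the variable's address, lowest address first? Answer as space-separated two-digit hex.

4383542285106986528 in hexadecimal, padded to 64 bits, is 0x3CD5787BB9B4BE20.
Split into bytes (most-significant first): 3C D5 78 7B B9 B4 BE 20.
In little-endian order the low byte comes first in memory.
So at ascending addresses the bytes are 20 BE B4 B9 7B 78 D5 3C.

20 BE B4 B9 7B 78 D5 3C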